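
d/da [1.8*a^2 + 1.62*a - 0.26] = 3.6*a + 1.62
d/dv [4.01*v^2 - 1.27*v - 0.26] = 8.02*v - 1.27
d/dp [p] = 1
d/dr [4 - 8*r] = -8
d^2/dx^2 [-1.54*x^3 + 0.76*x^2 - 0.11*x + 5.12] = 1.52 - 9.24*x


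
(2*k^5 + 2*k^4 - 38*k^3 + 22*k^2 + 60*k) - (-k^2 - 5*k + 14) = 2*k^5 + 2*k^4 - 38*k^3 + 23*k^2 + 65*k - 14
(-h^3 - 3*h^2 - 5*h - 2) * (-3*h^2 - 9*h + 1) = 3*h^5 + 18*h^4 + 41*h^3 + 48*h^2 + 13*h - 2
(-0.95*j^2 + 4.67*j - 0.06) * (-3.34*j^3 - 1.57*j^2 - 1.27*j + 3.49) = 3.173*j^5 - 14.1063*j^4 - 5.925*j^3 - 9.1522*j^2 + 16.3745*j - 0.2094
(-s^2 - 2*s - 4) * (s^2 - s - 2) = -s^4 - s^3 + 8*s + 8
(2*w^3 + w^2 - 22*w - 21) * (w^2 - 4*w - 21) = 2*w^5 - 7*w^4 - 68*w^3 + 46*w^2 + 546*w + 441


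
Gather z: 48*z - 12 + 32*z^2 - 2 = 32*z^2 + 48*z - 14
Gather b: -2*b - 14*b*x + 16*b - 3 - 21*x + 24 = b*(14 - 14*x) - 21*x + 21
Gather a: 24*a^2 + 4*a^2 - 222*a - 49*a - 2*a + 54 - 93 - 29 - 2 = 28*a^2 - 273*a - 70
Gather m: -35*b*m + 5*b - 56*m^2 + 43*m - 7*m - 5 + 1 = 5*b - 56*m^2 + m*(36 - 35*b) - 4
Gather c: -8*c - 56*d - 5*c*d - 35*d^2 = c*(-5*d - 8) - 35*d^2 - 56*d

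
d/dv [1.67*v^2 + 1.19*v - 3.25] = 3.34*v + 1.19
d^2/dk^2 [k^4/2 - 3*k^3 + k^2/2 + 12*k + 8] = 6*k^2 - 18*k + 1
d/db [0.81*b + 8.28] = 0.810000000000000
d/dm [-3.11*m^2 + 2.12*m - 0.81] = 2.12 - 6.22*m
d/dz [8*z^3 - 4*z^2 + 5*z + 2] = 24*z^2 - 8*z + 5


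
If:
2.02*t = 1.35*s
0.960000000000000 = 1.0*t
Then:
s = 1.44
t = 0.96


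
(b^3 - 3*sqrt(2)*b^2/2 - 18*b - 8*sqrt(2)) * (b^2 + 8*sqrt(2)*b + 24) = b^5 + 13*sqrt(2)*b^4/2 - 18*b^3 - 188*sqrt(2)*b^2 - 560*b - 192*sqrt(2)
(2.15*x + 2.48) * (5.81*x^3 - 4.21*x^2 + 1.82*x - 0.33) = 12.4915*x^4 + 5.3573*x^3 - 6.5278*x^2 + 3.8041*x - 0.8184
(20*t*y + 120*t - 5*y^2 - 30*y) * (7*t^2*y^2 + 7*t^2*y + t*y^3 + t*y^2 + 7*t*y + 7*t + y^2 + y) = 140*t^3*y^3 + 980*t^3*y^2 + 840*t^3*y - 15*t^2*y^4 - 105*t^2*y^3 + 50*t^2*y^2 + 980*t^2*y + 840*t^2 - 5*t*y^5 - 35*t*y^4 - 45*t*y^3 - 105*t*y^2 - 90*t*y - 5*y^4 - 35*y^3 - 30*y^2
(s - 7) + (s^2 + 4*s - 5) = s^2 + 5*s - 12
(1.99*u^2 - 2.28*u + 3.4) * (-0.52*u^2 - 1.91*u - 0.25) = -1.0348*u^4 - 2.6153*u^3 + 2.0893*u^2 - 5.924*u - 0.85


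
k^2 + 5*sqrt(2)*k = k*(k + 5*sqrt(2))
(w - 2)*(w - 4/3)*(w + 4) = w^3 + 2*w^2/3 - 32*w/3 + 32/3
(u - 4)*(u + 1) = u^2 - 3*u - 4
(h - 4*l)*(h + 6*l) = h^2 + 2*h*l - 24*l^2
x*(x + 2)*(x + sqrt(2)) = x^3 + sqrt(2)*x^2 + 2*x^2 + 2*sqrt(2)*x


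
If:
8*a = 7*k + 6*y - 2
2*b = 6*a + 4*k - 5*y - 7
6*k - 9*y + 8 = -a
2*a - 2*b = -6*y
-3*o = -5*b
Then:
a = 1561/55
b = 4276/55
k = 1024/55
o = 4276/33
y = 181/11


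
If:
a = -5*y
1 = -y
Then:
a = 5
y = -1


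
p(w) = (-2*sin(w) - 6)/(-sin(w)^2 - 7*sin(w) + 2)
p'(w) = (2*sin(w)*cos(w) + 7*cos(w))*(-2*sin(w) - 6)/(-sin(w)^2 - 7*sin(w) + 2)^2 - 2*cos(w)/(-sin(w)^2 - 7*sin(w) + 2) = 2*(-6*sin(w) + cos(w)^2 - 24)*cos(w)/(sin(w)^2 + 7*sin(w) - 2)^2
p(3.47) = -1.29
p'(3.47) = 2.32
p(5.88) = -1.14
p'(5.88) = -1.81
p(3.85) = -0.77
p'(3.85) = 0.79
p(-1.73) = -0.51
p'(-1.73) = 0.09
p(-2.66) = -1.01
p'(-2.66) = 1.43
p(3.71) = -0.90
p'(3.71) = 1.13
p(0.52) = 4.05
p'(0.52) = -15.30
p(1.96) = 1.47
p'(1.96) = 0.78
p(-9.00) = -1.10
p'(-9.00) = 1.70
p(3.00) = -6.33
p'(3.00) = 48.00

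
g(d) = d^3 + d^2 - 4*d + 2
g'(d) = 3*d^2 + 2*d - 4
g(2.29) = 10.09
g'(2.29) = 16.31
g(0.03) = 1.88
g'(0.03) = -3.94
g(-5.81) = -137.13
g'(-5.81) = 85.65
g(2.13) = 7.68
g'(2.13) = 13.87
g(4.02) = 67.05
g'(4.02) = 52.52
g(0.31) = 0.89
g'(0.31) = -3.09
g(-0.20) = 2.83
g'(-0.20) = -4.28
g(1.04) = 0.05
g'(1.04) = 1.32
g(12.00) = 1826.00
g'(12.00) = 452.00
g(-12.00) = -1534.00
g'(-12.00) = 404.00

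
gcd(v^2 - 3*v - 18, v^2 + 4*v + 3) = v + 3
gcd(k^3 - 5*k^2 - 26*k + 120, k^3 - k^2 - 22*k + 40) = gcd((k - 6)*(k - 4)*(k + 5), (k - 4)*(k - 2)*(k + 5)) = k^2 + k - 20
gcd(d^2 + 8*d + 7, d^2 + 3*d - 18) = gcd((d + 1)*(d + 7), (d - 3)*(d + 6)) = 1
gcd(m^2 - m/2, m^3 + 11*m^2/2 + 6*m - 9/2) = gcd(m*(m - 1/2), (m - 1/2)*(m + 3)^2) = m - 1/2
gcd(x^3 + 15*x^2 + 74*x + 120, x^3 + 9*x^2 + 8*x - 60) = x^2 + 11*x + 30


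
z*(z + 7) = z^2 + 7*z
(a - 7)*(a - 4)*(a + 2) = a^3 - 9*a^2 + 6*a + 56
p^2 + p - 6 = (p - 2)*(p + 3)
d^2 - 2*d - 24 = (d - 6)*(d + 4)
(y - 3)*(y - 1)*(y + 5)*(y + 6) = y^4 + 7*y^3 - 11*y^2 - 87*y + 90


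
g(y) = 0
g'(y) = 0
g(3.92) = 0.00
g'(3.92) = 0.00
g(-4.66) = 0.00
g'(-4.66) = 0.00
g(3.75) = 0.00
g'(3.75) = 0.00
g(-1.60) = 0.00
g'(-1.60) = 0.00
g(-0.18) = 0.00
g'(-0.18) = 0.00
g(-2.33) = 0.00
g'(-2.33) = 0.00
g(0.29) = 0.00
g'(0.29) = 0.00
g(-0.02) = 0.00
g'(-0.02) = 0.00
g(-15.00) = 0.00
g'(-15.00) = 0.00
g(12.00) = 0.00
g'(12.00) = 0.00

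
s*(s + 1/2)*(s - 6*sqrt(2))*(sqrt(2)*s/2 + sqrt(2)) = sqrt(2)*s^4/2 - 6*s^3 + 5*sqrt(2)*s^3/4 - 15*s^2 + sqrt(2)*s^2/2 - 6*s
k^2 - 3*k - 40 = (k - 8)*(k + 5)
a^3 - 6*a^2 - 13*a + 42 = (a - 7)*(a - 2)*(a + 3)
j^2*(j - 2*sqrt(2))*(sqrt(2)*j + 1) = sqrt(2)*j^4 - 3*j^3 - 2*sqrt(2)*j^2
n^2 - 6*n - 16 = (n - 8)*(n + 2)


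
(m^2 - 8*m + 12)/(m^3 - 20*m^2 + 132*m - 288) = (m - 2)/(m^2 - 14*m + 48)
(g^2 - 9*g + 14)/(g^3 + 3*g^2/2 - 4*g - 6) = 2*(g - 7)/(2*g^2 + 7*g + 6)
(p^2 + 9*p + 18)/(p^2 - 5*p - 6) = (p^2 + 9*p + 18)/(p^2 - 5*p - 6)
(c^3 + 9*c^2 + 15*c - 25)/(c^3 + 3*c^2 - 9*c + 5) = (c + 5)/(c - 1)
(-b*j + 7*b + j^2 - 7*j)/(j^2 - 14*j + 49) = (-b + j)/(j - 7)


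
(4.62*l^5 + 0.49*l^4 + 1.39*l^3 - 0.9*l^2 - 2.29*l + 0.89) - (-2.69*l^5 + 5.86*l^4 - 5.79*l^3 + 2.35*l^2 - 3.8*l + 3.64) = 7.31*l^5 - 5.37*l^4 + 7.18*l^3 - 3.25*l^2 + 1.51*l - 2.75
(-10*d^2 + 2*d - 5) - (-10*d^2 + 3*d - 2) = -d - 3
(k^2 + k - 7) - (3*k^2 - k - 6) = -2*k^2 + 2*k - 1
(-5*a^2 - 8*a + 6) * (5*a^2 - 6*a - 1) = -25*a^4 - 10*a^3 + 83*a^2 - 28*a - 6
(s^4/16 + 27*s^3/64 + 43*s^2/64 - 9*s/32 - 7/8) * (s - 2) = s^5/16 + 19*s^4/64 - 11*s^3/64 - 13*s^2/8 - 5*s/16 + 7/4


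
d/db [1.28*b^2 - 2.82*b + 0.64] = 2.56*b - 2.82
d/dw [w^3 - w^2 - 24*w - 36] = 3*w^2 - 2*w - 24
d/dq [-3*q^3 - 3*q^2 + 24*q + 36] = -9*q^2 - 6*q + 24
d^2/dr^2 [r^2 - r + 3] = 2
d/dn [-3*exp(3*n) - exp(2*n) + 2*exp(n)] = (-9*exp(2*n) - 2*exp(n) + 2)*exp(n)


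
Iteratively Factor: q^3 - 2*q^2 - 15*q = (q)*(q^2 - 2*q - 15) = q*(q + 3)*(q - 5)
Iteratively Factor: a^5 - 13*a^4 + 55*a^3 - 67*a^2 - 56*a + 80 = (a + 1)*(a^4 - 14*a^3 + 69*a^2 - 136*a + 80) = (a - 4)*(a + 1)*(a^3 - 10*a^2 + 29*a - 20) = (a - 4)*(a - 1)*(a + 1)*(a^2 - 9*a + 20) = (a - 5)*(a - 4)*(a - 1)*(a + 1)*(a - 4)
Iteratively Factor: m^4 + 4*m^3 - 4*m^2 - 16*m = (m)*(m^3 + 4*m^2 - 4*m - 16) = m*(m + 2)*(m^2 + 2*m - 8) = m*(m + 2)*(m + 4)*(m - 2)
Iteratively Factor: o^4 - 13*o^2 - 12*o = (o)*(o^3 - 13*o - 12) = o*(o - 4)*(o^2 + 4*o + 3) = o*(o - 4)*(o + 1)*(o + 3)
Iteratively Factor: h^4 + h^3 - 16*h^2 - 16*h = (h + 1)*(h^3 - 16*h) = (h - 4)*(h + 1)*(h^2 + 4*h) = h*(h - 4)*(h + 1)*(h + 4)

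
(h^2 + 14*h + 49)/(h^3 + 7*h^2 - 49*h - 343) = 1/(h - 7)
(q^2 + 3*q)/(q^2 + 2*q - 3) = q/(q - 1)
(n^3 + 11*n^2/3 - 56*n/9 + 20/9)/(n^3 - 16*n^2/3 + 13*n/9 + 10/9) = (3*n^2 + 13*n - 10)/(3*n^2 - 14*n - 5)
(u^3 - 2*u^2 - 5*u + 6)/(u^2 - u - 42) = (-u^3 + 2*u^2 + 5*u - 6)/(-u^2 + u + 42)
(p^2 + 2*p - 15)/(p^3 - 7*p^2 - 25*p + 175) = (p - 3)/(p^2 - 12*p + 35)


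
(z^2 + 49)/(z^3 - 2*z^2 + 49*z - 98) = 1/(z - 2)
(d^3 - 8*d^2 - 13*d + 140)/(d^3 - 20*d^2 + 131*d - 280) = (d + 4)/(d - 8)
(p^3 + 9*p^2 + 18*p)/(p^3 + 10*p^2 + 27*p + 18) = p/(p + 1)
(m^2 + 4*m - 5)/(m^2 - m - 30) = (m - 1)/(m - 6)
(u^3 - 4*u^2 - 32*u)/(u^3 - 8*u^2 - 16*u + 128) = u/(u - 4)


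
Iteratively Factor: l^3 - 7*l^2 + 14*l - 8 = (l - 4)*(l^2 - 3*l + 2) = (l - 4)*(l - 2)*(l - 1)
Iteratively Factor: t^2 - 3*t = (t)*(t - 3)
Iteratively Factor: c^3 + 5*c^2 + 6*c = (c + 2)*(c^2 + 3*c) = c*(c + 2)*(c + 3)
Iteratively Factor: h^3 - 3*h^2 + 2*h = (h - 2)*(h^2 - h) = (h - 2)*(h - 1)*(h)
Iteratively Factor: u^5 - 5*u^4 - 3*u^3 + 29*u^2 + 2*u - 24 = (u + 2)*(u^4 - 7*u^3 + 11*u^2 + 7*u - 12) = (u - 4)*(u + 2)*(u^3 - 3*u^2 - u + 3) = (u - 4)*(u - 3)*(u + 2)*(u^2 - 1) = (u - 4)*(u - 3)*(u + 1)*(u + 2)*(u - 1)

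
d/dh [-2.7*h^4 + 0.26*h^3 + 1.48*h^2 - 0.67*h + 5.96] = -10.8*h^3 + 0.78*h^2 + 2.96*h - 0.67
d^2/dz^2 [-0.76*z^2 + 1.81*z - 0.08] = -1.52000000000000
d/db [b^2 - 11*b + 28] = 2*b - 11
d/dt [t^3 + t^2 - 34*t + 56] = 3*t^2 + 2*t - 34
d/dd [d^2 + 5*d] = 2*d + 5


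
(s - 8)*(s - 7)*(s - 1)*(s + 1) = s^4 - 15*s^3 + 55*s^2 + 15*s - 56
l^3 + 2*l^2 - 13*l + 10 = (l - 2)*(l - 1)*(l + 5)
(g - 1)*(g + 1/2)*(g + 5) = g^3 + 9*g^2/2 - 3*g - 5/2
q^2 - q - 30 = (q - 6)*(q + 5)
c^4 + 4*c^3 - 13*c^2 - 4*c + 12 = (c - 2)*(c - 1)*(c + 1)*(c + 6)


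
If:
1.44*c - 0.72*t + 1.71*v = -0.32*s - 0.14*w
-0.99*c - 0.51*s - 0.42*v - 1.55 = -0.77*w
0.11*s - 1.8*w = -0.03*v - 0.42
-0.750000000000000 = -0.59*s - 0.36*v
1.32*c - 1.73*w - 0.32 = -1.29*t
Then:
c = -2.41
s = -0.83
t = 3.04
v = 3.45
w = 0.24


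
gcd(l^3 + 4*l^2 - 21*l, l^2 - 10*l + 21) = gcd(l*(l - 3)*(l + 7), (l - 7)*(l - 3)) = l - 3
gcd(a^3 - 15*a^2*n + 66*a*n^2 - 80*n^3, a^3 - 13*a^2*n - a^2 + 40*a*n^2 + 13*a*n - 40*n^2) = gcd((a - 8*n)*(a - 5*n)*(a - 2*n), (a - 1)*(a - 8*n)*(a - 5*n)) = a^2 - 13*a*n + 40*n^2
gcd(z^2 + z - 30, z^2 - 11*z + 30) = z - 5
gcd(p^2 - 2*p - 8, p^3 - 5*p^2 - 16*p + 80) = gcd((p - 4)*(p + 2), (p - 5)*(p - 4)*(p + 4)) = p - 4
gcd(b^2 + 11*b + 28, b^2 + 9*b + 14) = b + 7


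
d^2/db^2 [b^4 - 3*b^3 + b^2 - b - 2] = 12*b^2 - 18*b + 2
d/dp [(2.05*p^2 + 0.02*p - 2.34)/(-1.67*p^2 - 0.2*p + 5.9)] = (-0.3766*p^2 + 16.3744*p - 0.35)/(2.7889*p^4 + 0.668*p^3 - 19.666*p^2 - 2.36*p + 34.81)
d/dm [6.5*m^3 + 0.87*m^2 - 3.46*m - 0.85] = 19.5*m^2 + 1.74*m - 3.46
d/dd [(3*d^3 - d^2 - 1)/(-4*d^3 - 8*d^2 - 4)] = d*(-7*d^3 - 12*d - 2)/(4*(d^6 + 4*d^5 + 4*d^4 + 2*d^3 + 4*d^2 + 1))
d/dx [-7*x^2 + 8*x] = 8 - 14*x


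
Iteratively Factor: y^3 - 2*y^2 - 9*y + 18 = (y - 2)*(y^2 - 9) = (y - 2)*(y + 3)*(y - 3)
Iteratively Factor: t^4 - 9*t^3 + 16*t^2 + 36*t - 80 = (t - 4)*(t^3 - 5*t^2 - 4*t + 20) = (t - 5)*(t - 4)*(t^2 - 4) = (t - 5)*(t - 4)*(t + 2)*(t - 2)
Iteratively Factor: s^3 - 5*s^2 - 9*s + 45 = (s - 5)*(s^2 - 9) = (s - 5)*(s + 3)*(s - 3)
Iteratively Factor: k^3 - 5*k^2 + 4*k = (k - 1)*(k^2 - 4*k) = (k - 4)*(k - 1)*(k)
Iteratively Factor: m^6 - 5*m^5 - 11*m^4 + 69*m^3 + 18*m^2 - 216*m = (m - 4)*(m^5 - m^4 - 15*m^3 + 9*m^2 + 54*m) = (m - 4)*(m - 3)*(m^4 + 2*m^3 - 9*m^2 - 18*m) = (m - 4)*(m - 3)^2*(m^3 + 5*m^2 + 6*m) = (m - 4)*(m - 3)^2*(m + 2)*(m^2 + 3*m) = (m - 4)*(m - 3)^2*(m + 2)*(m + 3)*(m)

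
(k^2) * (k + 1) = k^3 + k^2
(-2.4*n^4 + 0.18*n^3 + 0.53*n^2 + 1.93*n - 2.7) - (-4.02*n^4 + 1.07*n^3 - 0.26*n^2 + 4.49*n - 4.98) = 1.62*n^4 - 0.89*n^3 + 0.79*n^2 - 2.56*n + 2.28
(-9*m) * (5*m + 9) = -45*m^2 - 81*m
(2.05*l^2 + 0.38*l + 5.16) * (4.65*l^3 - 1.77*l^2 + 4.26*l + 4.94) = 9.5325*l^5 - 1.8615*l^4 + 32.0544*l^3 + 2.6126*l^2 + 23.8588*l + 25.4904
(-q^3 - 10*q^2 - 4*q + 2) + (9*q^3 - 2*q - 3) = 8*q^3 - 10*q^2 - 6*q - 1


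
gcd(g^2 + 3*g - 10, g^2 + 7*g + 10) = g + 5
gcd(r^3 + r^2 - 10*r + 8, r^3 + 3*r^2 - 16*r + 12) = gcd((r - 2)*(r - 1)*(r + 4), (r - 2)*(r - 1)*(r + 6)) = r^2 - 3*r + 2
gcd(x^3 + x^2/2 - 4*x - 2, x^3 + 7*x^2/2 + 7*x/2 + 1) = x^2 + 5*x/2 + 1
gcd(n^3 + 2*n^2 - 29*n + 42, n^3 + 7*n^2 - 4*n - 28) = n^2 + 5*n - 14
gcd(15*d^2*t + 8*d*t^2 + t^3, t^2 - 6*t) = t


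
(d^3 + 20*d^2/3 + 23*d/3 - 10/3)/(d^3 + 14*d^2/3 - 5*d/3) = (d + 2)/d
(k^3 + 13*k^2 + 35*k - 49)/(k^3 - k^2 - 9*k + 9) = (k^2 + 14*k + 49)/(k^2 - 9)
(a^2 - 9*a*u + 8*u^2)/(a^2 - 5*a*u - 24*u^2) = (a - u)/(a + 3*u)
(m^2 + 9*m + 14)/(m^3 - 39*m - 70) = (m + 7)/(m^2 - 2*m - 35)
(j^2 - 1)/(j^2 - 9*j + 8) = (j + 1)/(j - 8)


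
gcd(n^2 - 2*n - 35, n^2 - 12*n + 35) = n - 7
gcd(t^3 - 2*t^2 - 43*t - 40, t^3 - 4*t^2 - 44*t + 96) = t - 8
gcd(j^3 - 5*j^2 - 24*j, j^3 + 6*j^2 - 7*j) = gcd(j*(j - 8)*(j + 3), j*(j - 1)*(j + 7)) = j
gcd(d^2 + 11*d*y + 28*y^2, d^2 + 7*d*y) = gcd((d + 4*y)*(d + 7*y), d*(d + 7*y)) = d + 7*y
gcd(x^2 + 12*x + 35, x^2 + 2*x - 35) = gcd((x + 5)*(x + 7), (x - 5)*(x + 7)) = x + 7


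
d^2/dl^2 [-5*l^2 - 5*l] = -10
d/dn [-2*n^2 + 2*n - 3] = 2 - 4*n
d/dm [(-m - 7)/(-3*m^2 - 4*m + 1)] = (3*m^2 + 4*m - 2*(m + 7)*(3*m + 2) - 1)/(3*m^2 + 4*m - 1)^2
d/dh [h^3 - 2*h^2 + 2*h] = 3*h^2 - 4*h + 2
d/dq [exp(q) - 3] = exp(q)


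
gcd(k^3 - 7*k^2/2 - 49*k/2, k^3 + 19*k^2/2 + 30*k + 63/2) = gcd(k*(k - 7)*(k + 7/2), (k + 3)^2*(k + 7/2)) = k + 7/2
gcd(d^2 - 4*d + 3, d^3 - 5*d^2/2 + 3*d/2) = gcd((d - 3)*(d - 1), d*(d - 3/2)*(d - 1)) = d - 1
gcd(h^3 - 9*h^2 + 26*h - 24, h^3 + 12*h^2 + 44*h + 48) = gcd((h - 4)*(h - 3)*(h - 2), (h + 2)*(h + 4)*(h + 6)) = 1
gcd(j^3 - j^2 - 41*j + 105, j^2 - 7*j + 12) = j - 3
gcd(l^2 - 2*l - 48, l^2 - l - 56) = l - 8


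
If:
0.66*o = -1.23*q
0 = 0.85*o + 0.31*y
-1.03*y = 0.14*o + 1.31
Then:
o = 0.49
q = -0.26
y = -1.34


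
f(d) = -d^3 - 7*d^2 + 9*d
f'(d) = -3*d^2 - 14*d + 9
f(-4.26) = -88.06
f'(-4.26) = 14.20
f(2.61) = -41.97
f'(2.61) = -47.98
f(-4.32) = -88.90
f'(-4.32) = 13.49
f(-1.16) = -18.30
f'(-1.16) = 21.20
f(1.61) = -7.83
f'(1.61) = -21.32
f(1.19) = -0.89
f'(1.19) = -11.91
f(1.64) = -8.48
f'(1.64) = -22.03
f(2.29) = -28.11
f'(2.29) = -38.79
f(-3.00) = -63.00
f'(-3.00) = 24.00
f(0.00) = 0.00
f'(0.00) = 9.00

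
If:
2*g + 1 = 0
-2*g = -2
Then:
No Solution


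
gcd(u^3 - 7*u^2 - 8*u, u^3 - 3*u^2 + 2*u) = u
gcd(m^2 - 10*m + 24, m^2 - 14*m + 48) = m - 6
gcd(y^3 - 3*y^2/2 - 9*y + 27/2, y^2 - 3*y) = y - 3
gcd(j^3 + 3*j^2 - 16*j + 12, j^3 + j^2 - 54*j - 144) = j + 6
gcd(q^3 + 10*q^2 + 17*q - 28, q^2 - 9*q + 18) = 1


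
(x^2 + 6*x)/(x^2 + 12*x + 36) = x/(x + 6)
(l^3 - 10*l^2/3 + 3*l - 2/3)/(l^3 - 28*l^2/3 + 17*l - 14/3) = (l - 1)/(l - 7)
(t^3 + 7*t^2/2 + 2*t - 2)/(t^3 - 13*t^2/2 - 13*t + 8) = (t + 2)/(t - 8)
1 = 1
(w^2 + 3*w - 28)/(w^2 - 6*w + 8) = (w + 7)/(w - 2)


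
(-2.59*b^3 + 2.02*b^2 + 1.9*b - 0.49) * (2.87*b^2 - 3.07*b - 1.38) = -7.4333*b^5 + 13.7487*b^4 + 2.8258*b^3 - 10.0269*b^2 - 1.1177*b + 0.6762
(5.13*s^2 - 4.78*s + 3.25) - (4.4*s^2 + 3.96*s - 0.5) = 0.73*s^2 - 8.74*s + 3.75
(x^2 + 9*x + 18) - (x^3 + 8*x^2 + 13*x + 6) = -x^3 - 7*x^2 - 4*x + 12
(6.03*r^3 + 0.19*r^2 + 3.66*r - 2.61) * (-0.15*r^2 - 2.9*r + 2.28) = -0.9045*r^5 - 17.5155*r^4 + 12.6484*r^3 - 9.7893*r^2 + 15.9138*r - 5.9508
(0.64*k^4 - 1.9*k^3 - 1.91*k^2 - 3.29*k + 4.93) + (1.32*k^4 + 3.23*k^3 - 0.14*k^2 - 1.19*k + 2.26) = 1.96*k^4 + 1.33*k^3 - 2.05*k^2 - 4.48*k + 7.19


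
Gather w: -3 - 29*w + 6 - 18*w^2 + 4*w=-18*w^2 - 25*w + 3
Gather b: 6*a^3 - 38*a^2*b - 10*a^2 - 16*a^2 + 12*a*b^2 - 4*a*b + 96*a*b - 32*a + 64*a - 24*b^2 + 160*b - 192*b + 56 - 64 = 6*a^3 - 26*a^2 + 32*a + b^2*(12*a - 24) + b*(-38*a^2 + 92*a - 32) - 8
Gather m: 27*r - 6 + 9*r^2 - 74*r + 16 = 9*r^2 - 47*r + 10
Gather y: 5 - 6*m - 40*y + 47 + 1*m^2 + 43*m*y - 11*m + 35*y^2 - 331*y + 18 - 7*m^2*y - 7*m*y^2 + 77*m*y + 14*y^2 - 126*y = m^2 - 17*m + y^2*(49 - 7*m) + y*(-7*m^2 + 120*m - 497) + 70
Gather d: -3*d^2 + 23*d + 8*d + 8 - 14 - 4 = -3*d^2 + 31*d - 10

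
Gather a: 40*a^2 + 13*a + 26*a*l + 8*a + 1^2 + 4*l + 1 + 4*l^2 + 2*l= 40*a^2 + a*(26*l + 21) + 4*l^2 + 6*l + 2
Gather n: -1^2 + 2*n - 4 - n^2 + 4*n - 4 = -n^2 + 6*n - 9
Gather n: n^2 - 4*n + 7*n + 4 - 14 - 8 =n^2 + 3*n - 18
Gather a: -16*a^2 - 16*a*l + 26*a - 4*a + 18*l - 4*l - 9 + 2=-16*a^2 + a*(22 - 16*l) + 14*l - 7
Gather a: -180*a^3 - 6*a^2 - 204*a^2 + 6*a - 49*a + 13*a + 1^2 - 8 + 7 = -180*a^3 - 210*a^2 - 30*a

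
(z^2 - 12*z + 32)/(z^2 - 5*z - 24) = (z - 4)/(z + 3)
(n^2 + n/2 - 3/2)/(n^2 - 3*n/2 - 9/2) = (n - 1)/(n - 3)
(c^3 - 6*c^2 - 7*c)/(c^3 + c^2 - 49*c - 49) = c/(c + 7)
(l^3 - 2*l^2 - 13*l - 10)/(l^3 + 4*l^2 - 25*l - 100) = (l^2 + 3*l + 2)/(l^2 + 9*l + 20)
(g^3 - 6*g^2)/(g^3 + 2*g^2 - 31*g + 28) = g^2*(g - 6)/(g^3 + 2*g^2 - 31*g + 28)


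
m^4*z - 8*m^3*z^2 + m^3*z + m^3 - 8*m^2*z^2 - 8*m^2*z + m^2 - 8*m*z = m*(m + 1)*(m - 8*z)*(m*z + 1)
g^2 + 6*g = g*(g + 6)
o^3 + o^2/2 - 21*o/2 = o*(o - 3)*(o + 7/2)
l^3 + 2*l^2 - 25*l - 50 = (l - 5)*(l + 2)*(l + 5)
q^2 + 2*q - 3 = (q - 1)*(q + 3)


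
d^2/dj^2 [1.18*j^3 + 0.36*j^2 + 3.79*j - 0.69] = 7.08*j + 0.72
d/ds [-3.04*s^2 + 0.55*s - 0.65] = 0.55 - 6.08*s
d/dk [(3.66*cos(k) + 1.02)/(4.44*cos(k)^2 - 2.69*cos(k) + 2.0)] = (16.2504*cos(k)^2 + 9.0576*cos(k) - 10.0638)*sin(k)/(19.7136*cos(k)^4 - 23.8872*cos(k)^3 + 24.9961*cos(k)^2 - 10.76*cos(k) + 4.0)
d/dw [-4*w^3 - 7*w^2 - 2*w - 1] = -12*w^2 - 14*w - 2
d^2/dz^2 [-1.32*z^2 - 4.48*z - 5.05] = -2.64000000000000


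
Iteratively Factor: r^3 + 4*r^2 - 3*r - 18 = (r - 2)*(r^2 + 6*r + 9) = (r - 2)*(r + 3)*(r + 3)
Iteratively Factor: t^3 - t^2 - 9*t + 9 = (t + 3)*(t^2 - 4*t + 3) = (t - 3)*(t + 3)*(t - 1)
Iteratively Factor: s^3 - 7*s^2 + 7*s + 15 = (s + 1)*(s^2 - 8*s + 15) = (s - 5)*(s + 1)*(s - 3)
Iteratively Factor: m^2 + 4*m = (m)*(m + 4)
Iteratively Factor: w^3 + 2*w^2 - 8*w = (w + 4)*(w^2 - 2*w) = (w - 2)*(w + 4)*(w)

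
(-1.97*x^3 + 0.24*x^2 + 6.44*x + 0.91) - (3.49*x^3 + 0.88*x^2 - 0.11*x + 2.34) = -5.46*x^3 - 0.64*x^2 + 6.55*x - 1.43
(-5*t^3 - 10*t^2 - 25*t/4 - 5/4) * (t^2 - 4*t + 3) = -5*t^5 + 10*t^4 + 75*t^3/4 - 25*t^2/4 - 55*t/4 - 15/4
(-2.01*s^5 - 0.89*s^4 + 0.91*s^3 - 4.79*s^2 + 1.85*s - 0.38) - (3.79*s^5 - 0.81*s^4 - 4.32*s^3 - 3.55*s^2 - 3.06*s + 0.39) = -5.8*s^5 - 0.08*s^4 + 5.23*s^3 - 1.24*s^2 + 4.91*s - 0.77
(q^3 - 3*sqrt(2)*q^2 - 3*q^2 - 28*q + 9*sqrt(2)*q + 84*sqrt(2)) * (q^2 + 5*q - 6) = q^5 - 3*sqrt(2)*q^4 + 2*q^4 - 49*q^3 - 6*sqrt(2)*q^3 - 122*q^2 + 147*sqrt(2)*q^2 + 168*q + 366*sqrt(2)*q - 504*sqrt(2)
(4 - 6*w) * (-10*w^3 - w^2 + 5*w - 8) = 60*w^4 - 34*w^3 - 34*w^2 + 68*w - 32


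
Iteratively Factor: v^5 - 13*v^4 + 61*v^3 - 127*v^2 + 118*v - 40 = (v - 4)*(v^4 - 9*v^3 + 25*v^2 - 27*v + 10) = (v - 4)*(v - 1)*(v^3 - 8*v^2 + 17*v - 10) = (v - 4)*(v - 1)^2*(v^2 - 7*v + 10) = (v - 4)*(v - 2)*(v - 1)^2*(v - 5)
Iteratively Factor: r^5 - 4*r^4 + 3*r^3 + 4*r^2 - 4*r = (r + 1)*(r^4 - 5*r^3 + 8*r^2 - 4*r) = (r - 2)*(r + 1)*(r^3 - 3*r^2 + 2*r) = (r - 2)^2*(r + 1)*(r^2 - r) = r*(r - 2)^2*(r + 1)*(r - 1)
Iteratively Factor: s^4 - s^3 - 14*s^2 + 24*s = (s - 2)*(s^3 + s^2 - 12*s) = s*(s - 2)*(s^2 + s - 12) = s*(s - 2)*(s + 4)*(s - 3)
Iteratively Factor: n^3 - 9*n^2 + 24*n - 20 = (n - 2)*(n^2 - 7*n + 10) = (n - 5)*(n - 2)*(n - 2)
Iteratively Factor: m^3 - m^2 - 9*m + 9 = (m - 1)*(m^2 - 9) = (m - 1)*(m + 3)*(m - 3)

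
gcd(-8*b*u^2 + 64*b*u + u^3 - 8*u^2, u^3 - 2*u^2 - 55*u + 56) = u - 8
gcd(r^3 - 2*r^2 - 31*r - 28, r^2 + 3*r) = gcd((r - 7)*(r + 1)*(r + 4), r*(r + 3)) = 1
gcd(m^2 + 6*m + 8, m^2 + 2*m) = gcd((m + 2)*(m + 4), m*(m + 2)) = m + 2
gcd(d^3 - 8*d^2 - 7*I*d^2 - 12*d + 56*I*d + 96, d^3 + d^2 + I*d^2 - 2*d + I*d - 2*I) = 1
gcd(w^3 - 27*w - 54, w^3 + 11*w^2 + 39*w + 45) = w^2 + 6*w + 9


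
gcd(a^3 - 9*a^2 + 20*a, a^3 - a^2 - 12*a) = a^2 - 4*a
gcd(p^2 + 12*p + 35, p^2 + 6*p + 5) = p + 5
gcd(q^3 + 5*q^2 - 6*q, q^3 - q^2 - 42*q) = q^2 + 6*q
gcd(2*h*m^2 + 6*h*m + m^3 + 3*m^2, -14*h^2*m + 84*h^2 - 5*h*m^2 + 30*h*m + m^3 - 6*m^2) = 2*h + m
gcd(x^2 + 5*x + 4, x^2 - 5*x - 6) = x + 1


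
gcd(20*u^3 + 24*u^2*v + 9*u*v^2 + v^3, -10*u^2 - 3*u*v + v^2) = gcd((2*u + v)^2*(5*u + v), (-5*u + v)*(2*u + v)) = 2*u + v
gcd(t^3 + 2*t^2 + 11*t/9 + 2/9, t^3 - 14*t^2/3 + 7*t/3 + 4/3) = t + 1/3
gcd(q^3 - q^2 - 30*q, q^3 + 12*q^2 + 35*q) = q^2 + 5*q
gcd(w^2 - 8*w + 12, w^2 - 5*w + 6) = w - 2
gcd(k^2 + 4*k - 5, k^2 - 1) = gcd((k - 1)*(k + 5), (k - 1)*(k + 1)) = k - 1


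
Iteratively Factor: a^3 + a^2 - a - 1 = (a + 1)*(a^2 - 1) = (a + 1)^2*(a - 1)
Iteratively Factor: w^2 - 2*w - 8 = (w + 2)*(w - 4)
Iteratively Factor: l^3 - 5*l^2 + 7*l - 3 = (l - 3)*(l^2 - 2*l + 1) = (l - 3)*(l - 1)*(l - 1)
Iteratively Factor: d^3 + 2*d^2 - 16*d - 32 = (d + 2)*(d^2 - 16) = (d + 2)*(d + 4)*(d - 4)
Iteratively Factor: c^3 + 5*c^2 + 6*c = (c + 3)*(c^2 + 2*c) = c*(c + 3)*(c + 2)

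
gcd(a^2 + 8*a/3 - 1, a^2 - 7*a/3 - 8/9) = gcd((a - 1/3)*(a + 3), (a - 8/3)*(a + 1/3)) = 1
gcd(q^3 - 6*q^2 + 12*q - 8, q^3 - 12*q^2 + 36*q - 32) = q^2 - 4*q + 4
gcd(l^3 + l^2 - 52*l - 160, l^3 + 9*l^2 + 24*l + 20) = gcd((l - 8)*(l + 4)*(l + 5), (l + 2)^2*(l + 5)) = l + 5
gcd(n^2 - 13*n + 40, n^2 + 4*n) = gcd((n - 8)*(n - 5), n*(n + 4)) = 1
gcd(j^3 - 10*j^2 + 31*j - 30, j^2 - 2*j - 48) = 1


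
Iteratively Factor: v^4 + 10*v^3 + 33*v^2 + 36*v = (v + 3)*(v^3 + 7*v^2 + 12*v) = v*(v + 3)*(v^2 + 7*v + 12) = v*(v + 3)*(v + 4)*(v + 3)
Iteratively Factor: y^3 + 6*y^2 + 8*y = (y)*(y^2 + 6*y + 8) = y*(y + 4)*(y + 2)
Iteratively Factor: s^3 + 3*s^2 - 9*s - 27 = (s + 3)*(s^2 - 9) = (s + 3)^2*(s - 3)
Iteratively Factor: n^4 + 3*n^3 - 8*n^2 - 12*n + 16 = (n - 2)*(n^3 + 5*n^2 + 2*n - 8) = (n - 2)*(n + 2)*(n^2 + 3*n - 4) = (n - 2)*(n + 2)*(n + 4)*(n - 1)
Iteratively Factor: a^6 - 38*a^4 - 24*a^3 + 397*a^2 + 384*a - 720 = (a - 5)*(a^5 + 5*a^4 - 13*a^3 - 89*a^2 - 48*a + 144) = (a - 5)*(a + 4)*(a^4 + a^3 - 17*a^2 - 21*a + 36) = (a - 5)*(a - 4)*(a + 4)*(a^3 + 5*a^2 + 3*a - 9) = (a - 5)*(a - 4)*(a + 3)*(a + 4)*(a^2 + 2*a - 3) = (a - 5)*(a - 4)*(a + 3)^2*(a + 4)*(a - 1)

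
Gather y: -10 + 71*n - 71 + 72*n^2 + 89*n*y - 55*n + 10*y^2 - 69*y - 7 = 72*n^2 + 16*n + 10*y^2 + y*(89*n - 69) - 88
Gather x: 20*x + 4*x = 24*x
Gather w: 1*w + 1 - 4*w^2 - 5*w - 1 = -4*w^2 - 4*w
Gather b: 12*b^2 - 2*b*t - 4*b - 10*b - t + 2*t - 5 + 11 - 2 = 12*b^2 + b*(-2*t - 14) + t + 4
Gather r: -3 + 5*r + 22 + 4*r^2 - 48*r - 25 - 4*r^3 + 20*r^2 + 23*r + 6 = -4*r^3 + 24*r^2 - 20*r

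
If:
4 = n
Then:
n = 4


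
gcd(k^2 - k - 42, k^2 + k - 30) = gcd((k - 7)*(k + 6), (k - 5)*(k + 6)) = k + 6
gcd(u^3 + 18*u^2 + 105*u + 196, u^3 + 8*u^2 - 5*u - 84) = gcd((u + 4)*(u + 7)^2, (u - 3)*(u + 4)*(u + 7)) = u^2 + 11*u + 28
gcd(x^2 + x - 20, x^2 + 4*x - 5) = x + 5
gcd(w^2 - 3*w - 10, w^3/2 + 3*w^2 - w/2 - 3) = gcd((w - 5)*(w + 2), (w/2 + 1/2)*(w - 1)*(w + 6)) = 1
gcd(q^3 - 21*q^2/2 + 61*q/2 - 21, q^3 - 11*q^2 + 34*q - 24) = q^2 - 7*q + 6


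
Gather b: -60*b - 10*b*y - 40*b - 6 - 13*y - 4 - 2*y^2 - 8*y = b*(-10*y - 100) - 2*y^2 - 21*y - 10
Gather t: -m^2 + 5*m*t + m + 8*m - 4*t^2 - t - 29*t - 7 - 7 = -m^2 + 9*m - 4*t^2 + t*(5*m - 30) - 14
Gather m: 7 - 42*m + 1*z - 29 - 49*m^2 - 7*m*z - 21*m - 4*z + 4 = -49*m^2 + m*(-7*z - 63) - 3*z - 18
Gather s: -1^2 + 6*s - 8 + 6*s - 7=12*s - 16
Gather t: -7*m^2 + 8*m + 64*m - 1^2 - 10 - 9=-7*m^2 + 72*m - 20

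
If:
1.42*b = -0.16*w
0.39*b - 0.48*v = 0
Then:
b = -0.112676056338028*w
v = -0.0915492957746479*w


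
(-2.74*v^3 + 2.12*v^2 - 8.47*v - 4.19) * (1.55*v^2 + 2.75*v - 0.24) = -4.247*v^5 - 4.249*v^4 - 6.6409*v^3 - 30.2958*v^2 - 9.4897*v + 1.0056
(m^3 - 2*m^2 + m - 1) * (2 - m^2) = -m^5 + 2*m^4 + m^3 - 3*m^2 + 2*m - 2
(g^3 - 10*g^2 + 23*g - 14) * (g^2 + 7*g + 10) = g^5 - 3*g^4 - 37*g^3 + 47*g^2 + 132*g - 140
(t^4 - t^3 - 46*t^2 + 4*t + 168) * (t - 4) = t^5 - 5*t^4 - 42*t^3 + 188*t^2 + 152*t - 672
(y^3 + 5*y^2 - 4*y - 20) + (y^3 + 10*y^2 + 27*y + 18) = 2*y^3 + 15*y^2 + 23*y - 2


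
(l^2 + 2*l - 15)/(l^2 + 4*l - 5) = (l - 3)/(l - 1)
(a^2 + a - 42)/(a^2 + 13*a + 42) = (a - 6)/(a + 6)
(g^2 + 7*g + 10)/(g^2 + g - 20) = (g + 2)/(g - 4)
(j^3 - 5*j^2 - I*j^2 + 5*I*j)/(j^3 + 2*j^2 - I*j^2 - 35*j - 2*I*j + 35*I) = j/(j + 7)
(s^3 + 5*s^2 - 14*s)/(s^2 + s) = (s^2 + 5*s - 14)/(s + 1)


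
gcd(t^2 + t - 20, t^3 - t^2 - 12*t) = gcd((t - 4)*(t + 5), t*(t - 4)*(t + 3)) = t - 4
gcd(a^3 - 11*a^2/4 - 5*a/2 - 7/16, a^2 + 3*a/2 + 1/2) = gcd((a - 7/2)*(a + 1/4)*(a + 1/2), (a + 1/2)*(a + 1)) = a + 1/2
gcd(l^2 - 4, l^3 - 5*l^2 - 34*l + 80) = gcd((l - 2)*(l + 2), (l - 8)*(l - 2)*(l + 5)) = l - 2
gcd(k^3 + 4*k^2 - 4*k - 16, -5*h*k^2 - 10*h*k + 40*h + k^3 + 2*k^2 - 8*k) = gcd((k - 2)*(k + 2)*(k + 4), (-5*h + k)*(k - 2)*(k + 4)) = k^2 + 2*k - 8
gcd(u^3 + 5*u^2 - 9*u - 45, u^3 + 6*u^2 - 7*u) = 1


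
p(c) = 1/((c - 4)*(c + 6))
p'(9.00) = 0.00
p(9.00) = 0.01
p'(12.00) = 0.00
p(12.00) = 0.01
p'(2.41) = -0.04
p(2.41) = -0.07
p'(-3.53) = 0.01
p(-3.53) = -0.05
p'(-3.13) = 0.01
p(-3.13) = -0.05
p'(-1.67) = 0.00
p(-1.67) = -0.04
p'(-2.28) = 0.00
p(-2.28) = -0.04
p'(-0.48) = -0.00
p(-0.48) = -0.04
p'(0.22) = -0.00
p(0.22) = -0.04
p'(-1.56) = 0.00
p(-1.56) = -0.04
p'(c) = -1/((c - 4)*(c + 6)^2) - 1/((c - 4)^2*(c + 6)) = 2*(-c - 1)/(c^4 + 4*c^3 - 44*c^2 - 96*c + 576)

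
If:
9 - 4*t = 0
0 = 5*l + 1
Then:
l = -1/5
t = 9/4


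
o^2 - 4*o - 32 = (o - 8)*(o + 4)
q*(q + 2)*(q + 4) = q^3 + 6*q^2 + 8*q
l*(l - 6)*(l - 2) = l^3 - 8*l^2 + 12*l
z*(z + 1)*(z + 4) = z^3 + 5*z^2 + 4*z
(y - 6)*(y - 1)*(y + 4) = y^3 - 3*y^2 - 22*y + 24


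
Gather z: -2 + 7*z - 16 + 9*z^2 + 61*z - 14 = 9*z^2 + 68*z - 32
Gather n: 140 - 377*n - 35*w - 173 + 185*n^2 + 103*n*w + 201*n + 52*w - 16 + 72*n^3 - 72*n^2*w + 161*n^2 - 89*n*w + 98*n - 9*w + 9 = 72*n^3 + n^2*(346 - 72*w) + n*(14*w - 78) + 8*w - 40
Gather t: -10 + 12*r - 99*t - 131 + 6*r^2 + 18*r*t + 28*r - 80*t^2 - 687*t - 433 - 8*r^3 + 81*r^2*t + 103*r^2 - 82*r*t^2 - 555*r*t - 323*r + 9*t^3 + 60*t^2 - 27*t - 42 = -8*r^3 + 109*r^2 - 283*r + 9*t^3 + t^2*(-82*r - 20) + t*(81*r^2 - 537*r - 813) - 616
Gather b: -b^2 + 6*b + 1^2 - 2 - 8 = -b^2 + 6*b - 9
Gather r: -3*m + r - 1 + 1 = -3*m + r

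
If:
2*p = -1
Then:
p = -1/2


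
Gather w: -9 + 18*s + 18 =18*s + 9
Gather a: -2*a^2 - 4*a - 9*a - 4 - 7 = -2*a^2 - 13*a - 11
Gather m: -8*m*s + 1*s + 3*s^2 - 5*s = -8*m*s + 3*s^2 - 4*s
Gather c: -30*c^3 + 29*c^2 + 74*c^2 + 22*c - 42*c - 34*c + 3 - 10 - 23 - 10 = -30*c^3 + 103*c^2 - 54*c - 40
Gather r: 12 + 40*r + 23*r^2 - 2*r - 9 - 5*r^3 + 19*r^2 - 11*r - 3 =-5*r^3 + 42*r^2 + 27*r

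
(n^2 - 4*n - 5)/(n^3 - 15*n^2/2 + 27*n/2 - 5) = 2*(n + 1)/(2*n^2 - 5*n + 2)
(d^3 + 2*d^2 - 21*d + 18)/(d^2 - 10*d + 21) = (d^2 + 5*d - 6)/(d - 7)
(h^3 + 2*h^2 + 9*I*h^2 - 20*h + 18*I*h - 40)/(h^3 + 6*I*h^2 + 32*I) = (h^2 + h*(2 + 5*I) + 10*I)/(h^2 + 2*I*h + 8)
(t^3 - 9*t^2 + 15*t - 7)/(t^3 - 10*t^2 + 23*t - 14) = (t - 1)/(t - 2)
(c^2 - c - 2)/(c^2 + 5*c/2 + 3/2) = 2*(c - 2)/(2*c + 3)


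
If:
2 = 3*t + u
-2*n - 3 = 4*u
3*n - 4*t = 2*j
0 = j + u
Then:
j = 43/16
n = 31/8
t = 25/16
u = -43/16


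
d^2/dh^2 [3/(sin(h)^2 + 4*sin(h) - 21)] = 6*(-2*sin(h)^4 - 6*sin(h)^3 - 47*sin(h)^2 - 30*sin(h) + 37)/(sin(h)^2 + 4*sin(h) - 21)^3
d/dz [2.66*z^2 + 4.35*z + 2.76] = 5.32*z + 4.35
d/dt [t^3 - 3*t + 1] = 3*t^2 - 3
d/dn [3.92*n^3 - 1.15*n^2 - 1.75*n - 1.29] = 11.76*n^2 - 2.3*n - 1.75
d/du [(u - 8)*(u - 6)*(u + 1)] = 3*u^2 - 26*u + 34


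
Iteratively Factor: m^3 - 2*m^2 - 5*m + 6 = (m - 3)*(m^2 + m - 2) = (m - 3)*(m + 2)*(m - 1)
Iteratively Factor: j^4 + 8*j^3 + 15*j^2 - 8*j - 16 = (j + 4)*(j^3 + 4*j^2 - j - 4) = (j + 1)*(j + 4)*(j^2 + 3*j - 4) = (j - 1)*(j + 1)*(j + 4)*(j + 4)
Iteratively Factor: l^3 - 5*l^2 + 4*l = (l - 4)*(l^2 - l) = l*(l - 4)*(l - 1)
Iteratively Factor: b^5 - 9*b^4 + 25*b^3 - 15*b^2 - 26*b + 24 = (b - 3)*(b^4 - 6*b^3 + 7*b^2 + 6*b - 8) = (b - 3)*(b - 2)*(b^3 - 4*b^2 - b + 4) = (b - 4)*(b - 3)*(b - 2)*(b^2 - 1) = (b - 4)*(b - 3)*(b - 2)*(b - 1)*(b + 1)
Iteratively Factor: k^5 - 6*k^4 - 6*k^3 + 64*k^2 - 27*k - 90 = (k + 1)*(k^4 - 7*k^3 + k^2 + 63*k - 90) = (k - 2)*(k + 1)*(k^3 - 5*k^2 - 9*k + 45) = (k - 3)*(k - 2)*(k + 1)*(k^2 - 2*k - 15) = (k - 5)*(k - 3)*(k - 2)*(k + 1)*(k + 3)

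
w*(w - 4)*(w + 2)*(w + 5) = w^4 + 3*w^3 - 18*w^2 - 40*w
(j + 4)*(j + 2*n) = j^2 + 2*j*n + 4*j + 8*n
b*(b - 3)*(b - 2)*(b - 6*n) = b^4 - 6*b^3*n - 5*b^3 + 30*b^2*n + 6*b^2 - 36*b*n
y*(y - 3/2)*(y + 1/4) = y^3 - 5*y^2/4 - 3*y/8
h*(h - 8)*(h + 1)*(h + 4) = h^4 - 3*h^3 - 36*h^2 - 32*h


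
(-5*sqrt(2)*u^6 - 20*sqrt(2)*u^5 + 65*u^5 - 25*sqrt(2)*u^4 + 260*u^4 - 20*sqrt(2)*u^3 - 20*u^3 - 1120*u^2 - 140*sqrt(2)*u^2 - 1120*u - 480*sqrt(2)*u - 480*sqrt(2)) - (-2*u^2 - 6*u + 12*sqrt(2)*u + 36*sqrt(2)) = -5*sqrt(2)*u^6 - 20*sqrt(2)*u^5 + 65*u^5 - 25*sqrt(2)*u^4 + 260*u^4 - 20*sqrt(2)*u^3 - 20*u^3 - 1118*u^2 - 140*sqrt(2)*u^2 - 1114*u - 492*sqrt(2)*u - 516*sqrt(2)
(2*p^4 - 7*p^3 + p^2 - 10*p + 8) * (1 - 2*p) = -4*p^5 + 16*p^4 - 9*p^3 + 21*p^2 - 26*p + 8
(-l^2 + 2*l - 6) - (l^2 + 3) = -2*l^2 + 2*l - 9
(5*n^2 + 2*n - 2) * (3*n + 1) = 15*n^3 + 11*n^2 - 4*n - 2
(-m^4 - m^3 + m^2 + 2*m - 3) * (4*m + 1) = -4*m^5 - 5*m^4 + 3*m^3 + 9*m^2 - 10*m - 3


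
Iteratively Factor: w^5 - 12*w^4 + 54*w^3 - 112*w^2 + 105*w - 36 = (w - 3)*(w^4 - 9*w^3 + 27*w^2 - 31*w + 12) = (w - 3)*(w - 1)*(w^3 - 8*w^2 + 19*w - 12) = (w - 3)*(w - 1)^2*(w^2 - 7*w + 12) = (w - 4)*(w - 3)*(w - 1)^2*(w - 3)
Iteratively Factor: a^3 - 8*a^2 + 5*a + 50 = (a - 5)*(a^2 - 3*a - 10) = (a - 5)^2*(a + 2)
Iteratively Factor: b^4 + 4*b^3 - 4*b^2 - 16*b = (b)*(b^3 + 4*b^2 - 4*b - 16) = b*(b - 2)*(b^2 + 6*b + 8) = b*(b - 2)*(b + 2)*(b + 4)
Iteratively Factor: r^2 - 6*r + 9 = (r - 3)*(r - 3)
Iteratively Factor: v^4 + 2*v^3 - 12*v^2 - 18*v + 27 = (v + 3)*(v^3 - v^2 - 9*v + 9) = (v - 1)*(v + 3)*(v^2 - 9) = (v - 3)*(v - 1)*(v + 3)*(v + 3)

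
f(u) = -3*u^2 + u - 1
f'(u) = 1 - 6*u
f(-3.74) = -46.70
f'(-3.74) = 23.44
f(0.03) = -0.97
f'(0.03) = 0.82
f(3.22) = -28.89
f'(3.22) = -18.32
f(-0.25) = -1.44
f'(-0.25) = 2.50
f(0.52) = -1.29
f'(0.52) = -2.12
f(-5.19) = -87.00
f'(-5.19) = 32.14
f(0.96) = -2.80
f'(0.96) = -4.76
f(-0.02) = -1.02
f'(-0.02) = 1.12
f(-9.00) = -253.00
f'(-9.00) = 55.00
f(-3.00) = -31.00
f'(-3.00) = 19.00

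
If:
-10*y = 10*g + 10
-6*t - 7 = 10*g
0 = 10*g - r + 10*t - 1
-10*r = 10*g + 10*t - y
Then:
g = -412/217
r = -2/217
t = 867/434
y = 195/217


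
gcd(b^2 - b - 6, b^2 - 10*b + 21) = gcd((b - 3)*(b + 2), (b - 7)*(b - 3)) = b - 3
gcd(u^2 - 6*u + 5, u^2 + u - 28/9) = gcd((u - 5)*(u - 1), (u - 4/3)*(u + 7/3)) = 1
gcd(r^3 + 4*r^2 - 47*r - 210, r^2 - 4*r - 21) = r - 7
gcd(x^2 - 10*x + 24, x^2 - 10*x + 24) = x^2 - 10*x + 24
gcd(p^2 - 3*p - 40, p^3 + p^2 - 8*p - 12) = 1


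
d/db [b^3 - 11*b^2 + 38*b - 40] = 3*b^2 - 22*b + 38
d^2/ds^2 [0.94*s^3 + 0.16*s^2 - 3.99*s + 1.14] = 5.64*s + 0.32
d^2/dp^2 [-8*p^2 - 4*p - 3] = -16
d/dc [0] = 0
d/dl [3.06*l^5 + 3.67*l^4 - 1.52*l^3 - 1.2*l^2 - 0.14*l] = 15.3*l^4 + 14.68*l^3 - 4.56*l^2 - 2.4*l - 0.14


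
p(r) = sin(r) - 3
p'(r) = cos(r)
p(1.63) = -2.00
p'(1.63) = -0.06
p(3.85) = -3.65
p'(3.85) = -0.76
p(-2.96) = -3.18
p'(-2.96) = -0.98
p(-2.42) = -3.66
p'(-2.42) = -0.75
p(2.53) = -2.43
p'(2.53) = -0.82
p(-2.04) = -3.89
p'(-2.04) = -0.45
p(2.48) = -2.39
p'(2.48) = -0.79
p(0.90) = -2.22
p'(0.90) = 0.62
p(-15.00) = -3.65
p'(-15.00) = -0.76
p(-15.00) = -3.65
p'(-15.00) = -0.76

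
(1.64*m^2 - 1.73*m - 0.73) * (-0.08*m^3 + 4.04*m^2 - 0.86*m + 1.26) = -0.1312*m^5 + 6.764*m^4 - 8.3412*m^3 + 0.605*m^2 - 1.552*m - 0.9198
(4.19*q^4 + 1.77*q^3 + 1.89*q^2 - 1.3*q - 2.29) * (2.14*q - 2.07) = 8.9666*q^5 - 4.8855*q^4 + 0.3807*q^3 - 6.6943*q^2 - 2.2096*q + 4.7403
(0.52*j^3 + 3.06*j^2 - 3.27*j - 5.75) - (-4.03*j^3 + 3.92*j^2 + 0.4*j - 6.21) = 4.55*j^3 - 0.86*j^2 - 3.67*j + 0.46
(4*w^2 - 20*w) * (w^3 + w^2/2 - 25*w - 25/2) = 4*w^5 - 18*w^4 - 110*w^3 + 450*w^2 + 250*w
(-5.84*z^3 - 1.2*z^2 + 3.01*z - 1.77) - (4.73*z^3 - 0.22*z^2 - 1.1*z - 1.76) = -10.57*z^3 - 0.98*z^2 + 4.11*z - 0.01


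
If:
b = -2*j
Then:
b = -2*j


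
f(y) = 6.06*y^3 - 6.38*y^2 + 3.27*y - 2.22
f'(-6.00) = 734.31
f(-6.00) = -1560.48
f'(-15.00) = 4285.17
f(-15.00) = -21939.27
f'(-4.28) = 390.91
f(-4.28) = -608.21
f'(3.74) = 209.84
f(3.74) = 237.79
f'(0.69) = 3.12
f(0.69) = -1.01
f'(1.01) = 8.93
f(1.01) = 0.82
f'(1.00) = 8.69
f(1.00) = 0.73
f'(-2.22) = 121.20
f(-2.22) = -107.23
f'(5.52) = 486.79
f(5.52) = 840.70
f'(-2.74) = 174.72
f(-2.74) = -183.74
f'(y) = 18.18*y^2 - 12.76*y + 3.27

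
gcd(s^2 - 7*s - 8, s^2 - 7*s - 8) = s^2 - 7*s - 8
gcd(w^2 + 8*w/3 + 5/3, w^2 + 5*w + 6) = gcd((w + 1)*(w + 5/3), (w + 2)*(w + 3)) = 1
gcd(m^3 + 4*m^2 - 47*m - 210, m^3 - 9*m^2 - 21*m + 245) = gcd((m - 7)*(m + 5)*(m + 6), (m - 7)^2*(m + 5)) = m^2 - 2*m - 35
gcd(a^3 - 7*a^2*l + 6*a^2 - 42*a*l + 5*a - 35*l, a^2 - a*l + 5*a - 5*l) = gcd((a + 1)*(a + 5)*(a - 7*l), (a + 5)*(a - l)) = a + 5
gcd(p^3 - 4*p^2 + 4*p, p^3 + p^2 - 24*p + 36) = p - 2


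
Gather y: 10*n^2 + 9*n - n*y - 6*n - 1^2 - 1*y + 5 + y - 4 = 10*n^2 - n*y + 3*n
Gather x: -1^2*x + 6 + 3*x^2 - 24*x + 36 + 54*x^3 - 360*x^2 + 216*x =54*x^3 - 357*x^2 + 191*x + 42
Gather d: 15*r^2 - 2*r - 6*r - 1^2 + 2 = 15*r^2 - 8*r + 1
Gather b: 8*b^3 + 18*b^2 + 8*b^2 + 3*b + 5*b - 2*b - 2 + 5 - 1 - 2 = 8*b^3 + 26*b^2 + 6*b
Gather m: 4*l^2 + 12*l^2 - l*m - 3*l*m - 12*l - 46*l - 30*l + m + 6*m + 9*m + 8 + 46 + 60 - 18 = 16*l^2 - 88*l + m*(16 - 4*l) + 96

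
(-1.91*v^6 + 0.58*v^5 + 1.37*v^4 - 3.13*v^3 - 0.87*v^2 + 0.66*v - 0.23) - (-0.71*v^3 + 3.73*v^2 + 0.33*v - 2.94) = -1.91*v^6 + 0.58*v^5 + 1.37*v^4 - 2.42*v^3 - 4.6*v^2 + 0.33*v + 2.71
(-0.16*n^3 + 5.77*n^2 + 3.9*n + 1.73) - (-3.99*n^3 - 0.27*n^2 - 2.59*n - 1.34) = 3.83*n^3 + 6.04*n^2 + 6.49*n + 3.07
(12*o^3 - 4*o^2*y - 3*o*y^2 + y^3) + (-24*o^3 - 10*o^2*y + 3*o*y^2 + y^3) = -12*o^3 - 14*o^2*y + 2*y^3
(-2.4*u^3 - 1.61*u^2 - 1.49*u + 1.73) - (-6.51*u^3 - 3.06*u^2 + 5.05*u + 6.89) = 4.11*u^3 + 1.45*u^2 - 6.54*u - 5.16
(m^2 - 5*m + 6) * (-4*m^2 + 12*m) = -4*m^4 + 32*m^3 - 84*m^2 + 72*m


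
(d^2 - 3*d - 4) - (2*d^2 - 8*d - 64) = -d^2 + 5*d + 60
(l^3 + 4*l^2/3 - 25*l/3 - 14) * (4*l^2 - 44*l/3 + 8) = 4*l^5 - 28*l^4/3 - 404*l^3/9 + 692*l^2/9 + 416*l/3 - 112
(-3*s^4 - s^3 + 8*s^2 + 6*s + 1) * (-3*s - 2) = 9*s^5 + 9*s^4 - 22*s^3 - 34*s^2 - 15*s - 2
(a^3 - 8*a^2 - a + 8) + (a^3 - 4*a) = 2*a^3 - 8*a^2 - 5*a + 8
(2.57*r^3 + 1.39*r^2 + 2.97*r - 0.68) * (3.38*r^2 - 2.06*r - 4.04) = 8.6866*r^5 - 0.596*r^4 - 3.2076*r^3 - 14.0322*r^2 - 10.598*r + 2.7472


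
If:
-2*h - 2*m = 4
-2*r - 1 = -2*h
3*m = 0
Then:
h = -2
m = 0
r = -5/2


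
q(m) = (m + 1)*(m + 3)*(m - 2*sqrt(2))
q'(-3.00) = 11.66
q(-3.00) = 0.00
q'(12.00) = 451.80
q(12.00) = 1788.46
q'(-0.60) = -8.64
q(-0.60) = -3.29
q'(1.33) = 0.11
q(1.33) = -15.12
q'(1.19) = -1.28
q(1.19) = -15.03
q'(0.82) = -4.38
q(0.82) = -13.96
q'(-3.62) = 22.52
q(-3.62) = -10.47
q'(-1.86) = -2.29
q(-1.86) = 4.60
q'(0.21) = -7.69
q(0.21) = -10.17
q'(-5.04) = 56.08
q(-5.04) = -64.85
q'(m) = (m + 1)*(m + 3) + (m + 1)*(m - 2*sqrt(2)) + (m + 3)*(m - 2*sqrt(2)) = 3*m^2 - 4*sqrt(2)*m + 8*m - 8*sqrt(2) + 3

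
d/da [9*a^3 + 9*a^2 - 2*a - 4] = 27*a^2 + 18*a - 2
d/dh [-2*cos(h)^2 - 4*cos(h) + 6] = 4*(cos(h) + 1)*sin(h)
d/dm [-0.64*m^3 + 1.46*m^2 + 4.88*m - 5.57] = -1.92*m^2 + 2.92*m + 4.88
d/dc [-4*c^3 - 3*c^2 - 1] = 6*c*(-2*c - 1)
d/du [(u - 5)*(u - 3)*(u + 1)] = 3*u^2 - 14*u + 7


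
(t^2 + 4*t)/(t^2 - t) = (t + 4)/(t - 1)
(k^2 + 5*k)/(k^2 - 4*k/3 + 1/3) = 3*k*(k + 5)/(3*k^2 - 4*k + 1)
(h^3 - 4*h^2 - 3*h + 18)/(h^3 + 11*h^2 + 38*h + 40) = (h^2 - 6*h + 9)/(h^2 + 9*h + 20)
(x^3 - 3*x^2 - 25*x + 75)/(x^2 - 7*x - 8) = (-x^3 + 3*x^2 + 25*x - 75)/(-x^2 + 7*x + 8)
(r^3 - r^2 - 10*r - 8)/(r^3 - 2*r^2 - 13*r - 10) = (r - 4)/(r - 5)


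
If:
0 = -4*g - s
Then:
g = -s/4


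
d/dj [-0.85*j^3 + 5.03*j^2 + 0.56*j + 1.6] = -2.55*j^2 + 10.06*j + 0.56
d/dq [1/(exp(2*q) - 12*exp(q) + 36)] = 2*(6 - exp(q))*exp(q)/(exp(2*q) - 12*exp(q) + 36)^2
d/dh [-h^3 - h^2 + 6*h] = -3*h^2 - 2*h + 6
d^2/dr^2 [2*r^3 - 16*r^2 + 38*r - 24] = 12*r - 32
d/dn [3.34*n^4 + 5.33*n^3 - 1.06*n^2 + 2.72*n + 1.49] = 13.36*n^3 + 15.99*n^2 - 2.12*n + 2.72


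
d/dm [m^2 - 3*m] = 2*m - 3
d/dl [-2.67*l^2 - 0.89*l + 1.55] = -5.34*l - 0.89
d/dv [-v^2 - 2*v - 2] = -2*v - 2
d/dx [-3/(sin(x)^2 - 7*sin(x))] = 3*(2*sin(x) - 7)*cos(x)/((sin(x) - 7)^2*sin(x)^2)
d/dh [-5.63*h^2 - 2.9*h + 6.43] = -11.26*h - 2.9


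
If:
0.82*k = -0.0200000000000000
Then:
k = -0.02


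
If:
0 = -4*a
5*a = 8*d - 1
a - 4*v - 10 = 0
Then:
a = 0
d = 1/8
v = -5/2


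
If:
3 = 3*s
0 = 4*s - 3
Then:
No Solution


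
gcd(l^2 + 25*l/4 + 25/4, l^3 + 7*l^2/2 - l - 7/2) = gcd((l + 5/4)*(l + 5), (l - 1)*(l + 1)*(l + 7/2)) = 1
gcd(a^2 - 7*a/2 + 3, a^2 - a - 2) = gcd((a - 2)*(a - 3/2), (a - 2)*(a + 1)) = a - 2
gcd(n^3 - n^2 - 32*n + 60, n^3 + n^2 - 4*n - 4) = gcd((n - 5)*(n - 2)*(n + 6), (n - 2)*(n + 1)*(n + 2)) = n - 2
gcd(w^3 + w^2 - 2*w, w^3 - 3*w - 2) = 1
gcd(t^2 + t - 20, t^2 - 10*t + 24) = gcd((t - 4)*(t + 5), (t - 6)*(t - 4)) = t - 4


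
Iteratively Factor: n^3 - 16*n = (n)*(n^2 - 16) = n*(n - 4)*(n + 4)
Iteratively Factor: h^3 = (h)*(h^2) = h^2*(h)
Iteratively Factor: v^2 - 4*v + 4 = (v - 2)*(v - 2)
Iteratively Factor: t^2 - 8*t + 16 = (t - 4)*(t - 4)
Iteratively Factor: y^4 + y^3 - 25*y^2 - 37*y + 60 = (y - 1)*(y^3 + 2*y^2 - 23*y - 60) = (y - 1)*(y + 3)*(y^2 - y - 20) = (y - 1)*(y + 3)*(y + 4)*(y - 5)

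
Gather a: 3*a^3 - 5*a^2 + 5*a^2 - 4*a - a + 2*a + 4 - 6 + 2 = 3*a^3 - 3*a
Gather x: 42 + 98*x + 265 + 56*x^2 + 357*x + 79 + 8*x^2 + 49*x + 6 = 64*x^2 + 504*x + 392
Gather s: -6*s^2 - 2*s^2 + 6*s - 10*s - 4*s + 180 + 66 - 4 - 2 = -8*s^2 - 8*s + 240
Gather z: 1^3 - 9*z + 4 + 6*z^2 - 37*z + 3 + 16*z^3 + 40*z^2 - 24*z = 16*z^3 + 46*z^2 - 70*z + 8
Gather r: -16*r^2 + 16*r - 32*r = -16*r^2 - 16*r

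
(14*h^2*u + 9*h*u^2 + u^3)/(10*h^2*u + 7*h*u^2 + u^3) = (7*h + u)/(5*h + u)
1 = 1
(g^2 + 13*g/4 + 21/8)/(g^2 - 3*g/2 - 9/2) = (g + 7/4)/(g - 3)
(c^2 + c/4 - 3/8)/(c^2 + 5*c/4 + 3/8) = (2*c - 1)/(2*c + 1)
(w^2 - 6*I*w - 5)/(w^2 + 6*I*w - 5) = (w^2 - 6*I*w - 5)/(w^2 + 6*I*w - 5)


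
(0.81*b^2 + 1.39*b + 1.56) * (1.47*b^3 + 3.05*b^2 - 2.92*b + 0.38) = 1.1907*b^5 + 4.5138*b^4 + 4.1675*b^3 + 1.007*b^2 - 4.027*b + 0.5928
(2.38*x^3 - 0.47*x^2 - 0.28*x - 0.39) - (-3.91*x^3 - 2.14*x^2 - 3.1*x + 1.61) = 6.29*x^3 + 1.67*x^2 + 2.82*x - 2.0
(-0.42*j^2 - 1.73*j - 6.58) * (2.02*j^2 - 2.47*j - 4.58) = -0.8484*j^4 - 2.4572*j^3 - 7.0949*j^2 + 24.176*j + 30.1364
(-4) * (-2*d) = 8*d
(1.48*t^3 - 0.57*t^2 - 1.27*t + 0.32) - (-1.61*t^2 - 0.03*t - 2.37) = 1.48*t^3 + 1.04*t^2 - 1.24*t + 2.69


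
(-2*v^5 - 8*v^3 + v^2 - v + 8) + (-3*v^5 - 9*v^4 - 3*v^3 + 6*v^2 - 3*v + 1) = -5*v^5 - 9*v^4 - 11*v^3 + 7*v^2 - 4*v + 9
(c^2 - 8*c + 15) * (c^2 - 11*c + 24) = c^4 - 19*c^3 + 127*c^2 - 357*c + 360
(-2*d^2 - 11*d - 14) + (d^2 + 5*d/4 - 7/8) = -d^2 - 39*d/4 - 119/8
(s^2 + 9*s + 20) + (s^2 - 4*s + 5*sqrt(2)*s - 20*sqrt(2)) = 2*s^2 + 5*s + 5*sqrt(2)*s - 20*sqrt(2) + 20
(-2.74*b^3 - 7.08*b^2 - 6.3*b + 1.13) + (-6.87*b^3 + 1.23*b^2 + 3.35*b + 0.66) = -9.61*b^3 - 5.85*b^2 - 2.95*b + 1.79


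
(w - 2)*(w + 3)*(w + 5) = w^3 + 6*w^2 - w - 30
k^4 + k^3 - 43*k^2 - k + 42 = (k - 6)*(k - 1)*(k + 1)*(k + 7)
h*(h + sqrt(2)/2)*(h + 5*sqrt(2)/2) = h^3 + 3*sqrt(2)*h^2 + 5*h/2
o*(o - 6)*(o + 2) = o^3 - 4*o^2 - 12*o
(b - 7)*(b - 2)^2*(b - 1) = b^4 - 12*b^3 + 43*b^2 - 60*b + 28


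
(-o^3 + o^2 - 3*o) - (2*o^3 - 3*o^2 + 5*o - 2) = -3*o^3 + 4*o^2 - 8*o + 2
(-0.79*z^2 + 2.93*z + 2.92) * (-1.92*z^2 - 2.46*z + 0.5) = 1.5168*z^4 - 3.6822*z^3 - 13.2092*z^2 - 5.7182*z + 1.46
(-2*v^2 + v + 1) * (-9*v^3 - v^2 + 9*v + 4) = 18*v^5 - 7*v^4 - 28*v^3 + 13*v + 4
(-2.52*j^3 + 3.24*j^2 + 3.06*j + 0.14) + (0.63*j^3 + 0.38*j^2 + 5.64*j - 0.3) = -1.89*j^3 + 3.62*j^2 + 8.7*j - 0.16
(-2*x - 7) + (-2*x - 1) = -4*x - 8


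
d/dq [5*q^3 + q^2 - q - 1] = 15*q^2 + 2*q - 1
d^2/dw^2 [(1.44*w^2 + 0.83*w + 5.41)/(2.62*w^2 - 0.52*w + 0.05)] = (15.318616*w^3 + 221.686584*w^2 - 44.875884*w + 1.558668)/(17.984728*w^6 - 10.708464*w^5 + 3.155004*w^4 - 0.549328*w^3 + 0.06021*w^2 - 0.0039*w + 0.000125)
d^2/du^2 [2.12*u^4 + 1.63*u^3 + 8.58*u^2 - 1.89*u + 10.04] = 25.44*u^2 + 9.78*u + 17.16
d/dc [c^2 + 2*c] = 2*c + 2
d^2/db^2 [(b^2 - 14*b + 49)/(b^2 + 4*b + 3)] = 4*(-9*b^3 + 69*b^2 + 357*b + 407)/(b^6 + 12*b^5 + 57*b^4 + 136*b^3 + 171*b^2 + 108*b + 27)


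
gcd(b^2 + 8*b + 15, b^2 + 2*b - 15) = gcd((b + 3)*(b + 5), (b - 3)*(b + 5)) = b + 5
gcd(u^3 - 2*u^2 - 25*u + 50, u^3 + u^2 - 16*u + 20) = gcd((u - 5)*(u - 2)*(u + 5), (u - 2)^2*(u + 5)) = u^2 + 3*u - 10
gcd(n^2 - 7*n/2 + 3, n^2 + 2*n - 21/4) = n - 3/2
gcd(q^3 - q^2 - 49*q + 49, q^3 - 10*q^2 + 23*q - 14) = q^2 - 8*q + 7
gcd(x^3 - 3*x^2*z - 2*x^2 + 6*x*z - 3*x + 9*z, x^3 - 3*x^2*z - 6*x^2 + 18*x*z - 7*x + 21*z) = x^2 - 3*x*z + x - 3*z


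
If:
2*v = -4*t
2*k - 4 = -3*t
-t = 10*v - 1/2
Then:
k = 155/76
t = -1/38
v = 1/19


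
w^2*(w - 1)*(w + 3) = w^4 + 2*w^3 - 3*w^2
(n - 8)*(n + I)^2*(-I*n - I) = -I*n^4 + 2*n^3 + 7*I*n^3 - 14*n^2 + 9*I*n^2 - 16*n - 7*I*n - 8*I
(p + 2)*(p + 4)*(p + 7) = p^3 + 13*p^2 + 50*p + 56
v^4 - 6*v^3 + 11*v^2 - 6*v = v*(v - 3)*(v - 2)*(v - 1)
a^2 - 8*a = a*(a - 8)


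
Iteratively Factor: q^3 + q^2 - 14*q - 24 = (q + 2)*(q^2 - q - 12) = (q - 4)*(q + 2)*(q + 3)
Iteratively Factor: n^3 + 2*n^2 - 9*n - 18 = (n - 3)*(n^2 + 5*n + 6) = (n - 3)*(n + 3)*(n + 2)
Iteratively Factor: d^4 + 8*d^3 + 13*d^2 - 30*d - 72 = (d - 2)*(d^3 + 10*d^2 + 33*d + 36) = (d - 2)*(d + 3)*(d^2 + 7*d + 12) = (d - 2)*(d + 3)^2*(d + 4)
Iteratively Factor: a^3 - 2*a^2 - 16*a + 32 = (a + 4)*(a^2 - 6*a + 8) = (a - 2)*(a + 4)*(a - 4)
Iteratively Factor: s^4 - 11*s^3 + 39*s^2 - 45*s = (s - 3)*(s^3 - 8*s^2 + 15*s) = (s - 3)^2*(s^2 - 5*s) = (s - 5)*(s - 3)^2*(s)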